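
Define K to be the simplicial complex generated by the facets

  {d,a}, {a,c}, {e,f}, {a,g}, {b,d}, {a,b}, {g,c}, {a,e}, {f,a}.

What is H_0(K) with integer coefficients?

H_0 = Z.

K has 7 vertices, 9 edges.
rank ∂_0 = 0, rank ∂_1 = 6 ⇒ b_0 = 7 − 0 − 6 = 1; all invariant factors of ∂_1 are 1 so no torsion. So H_0 = Z.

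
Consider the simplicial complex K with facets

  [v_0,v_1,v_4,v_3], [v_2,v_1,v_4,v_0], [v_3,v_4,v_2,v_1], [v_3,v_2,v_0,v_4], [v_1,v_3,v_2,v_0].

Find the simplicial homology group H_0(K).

Fix the vertex order v_0 < v_1 < v_2 < v_3 < v_4 and write every simplex with vertices in increasing order. Then dim K = 3 and the simplices of K are:

  0-simplices (5): [v_0], [v_1], [v_2], [v_3], [v_4]
  1-simplices (10): [v_0,v_1], [v_0,v_2], [v_0,v_3], [v_0,v_4], [v_1,v_2], [v_1,v_3], [v_1,v_4], [v_2,v_3], [v_2,v_4], [v_3,v_4]
  2-simplices (10): [v_0,v_1,v_2], [v_0,v_1,v_3], [v_0,v_1,v_4], [v_0,v_2,v_3], [v_0,v_2,v_4], [v_0,v_3,v_4], [v_1,v_2,v_3], [v_1,v_2,v_4], [v_1,v_3,v_4], [v_2,v_3,v_4]
  3-simplices (5): [v_0,v_1,v_2,v_3], [v_0,v_1,v_2,v_4], [v_0,v_1,v_3,v_4], [v_0,v_2,v_3,v_4], [v_1,v_2,v_3,v_4]

giving chain groups C_0 ≅ Z^5, C_1 ≅ Z^10, C_2 ≅ Z^10, C_3 ≅ Z^5.

Boundary ∂_1: C_1 → C_0 sends each edge [p,q] (with p < q) to q − p.
As a 5×10 matrix over Z this has rank 4, with invariant factors (1,1,1,1).

Boundary ∂_2: C_2 → C_1 acts by ∂[p,q,r] = [q,r] − [p,r] + [p,q]. For instance
  ∂[v_1,v_2,v_3] = [v_2,v_3] − [v_1,v_3] + [v_1,v_2],
  ∂[v_0,v_2,v_4] = [v_2,v_4] − [v_0,v_4] + [v_0,v_2].
The 10×10 boundary matrix has rank 6 and Smith normal form diag(1,1,1,1,1,1).

The boundary map ∂_3: C_3 → C_2 sends each 3-simplex σ to the alternating sum Σ_i (−1)^i (σ with its i-th vertex removed). For instance
  ∂[v_0,v_2,v_3,v_4] = [v_2,v_3,v_4] − [v_0,v_3,v_4] + [v_0,v_2,v_4] − [v_0,v_2,v_3],
  ∂[v_0,v_1,v_3,v_4] = [v_1,v_3,v_4] − [v_0,v_3,v_4] + [v_0,v_1,v_4] − [v_0,v_1,v_3].
The 10×5 boundary matrix has rank 4 and Smith normal form diag(1,1,1,1).

Reading off H_k = ker ∂_k / im ∂_{k+1}:

  H_0: rank C_0 − rank ∂_1 = 5 − 4 = 1, and the invariant factors of ∂_1 are all 1, so H_0 ≅ Z.

H_0 ≅ Z.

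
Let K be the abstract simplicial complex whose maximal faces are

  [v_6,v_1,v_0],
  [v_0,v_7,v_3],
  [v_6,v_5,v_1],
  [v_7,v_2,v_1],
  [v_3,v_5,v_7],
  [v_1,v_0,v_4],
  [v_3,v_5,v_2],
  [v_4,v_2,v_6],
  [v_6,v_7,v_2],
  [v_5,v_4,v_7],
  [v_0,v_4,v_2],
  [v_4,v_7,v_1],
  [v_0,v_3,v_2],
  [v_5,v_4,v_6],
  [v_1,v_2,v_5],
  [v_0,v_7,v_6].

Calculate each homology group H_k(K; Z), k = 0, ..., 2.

Take the total order v_0 < v_1 < v_2 < v_3 < v_4 < v_5 < v_6 < v_7 on the vertex set. Then K (dimension 2) consists of the simplices:

  0-simplices (8): [v_0], [v_1], [v_2], [v_3], [v_4], [v_5], [v_6], [v_7]
  1-simplices (24): (24 of them)
  2-simplices (16): (16 of them)

giving chain groups C_0 ≅ Z^8, C_1 ≅ Z^24, C_2 ≅ Z^16.

∂_1: C_1 → C_0 maps an edge to its endpoints' difference, ∂[p,q] = q − p. For instance
  ∂[v_3,v_7] = [v_7] − [v_3].
The resulting 8×24 matrix has rank 7, and its Smith normal form has invariant factors (1,1,1,1,1,1,1).

Boundary ∂_2: C_2 → C_1 acts by ∂[p,q,r] = [q,r] − [p,r] + [p,q]. For instance
  ∂[v_0,v_2,v_3] = [v_2,v_3] − [v_0,v_3] + [v_0,v_2],
  ∂[v_2,v_3,v_5] = [v_3,v_5] − [v_2,v_5] + [v_2,v_3].
This gives a 24×16 integer matrix of rank 15; reducing to Smith normal form yields diagonal entries (1,1,1,1,1,1,1,1,1,1,1,1,1,1,1).

Computing H_k = (kernel of ∂_k) / (image of ∂_{k+1}):

  H_0: rank C_0 − rank ∂_1 = 8 − 7 = 1, and the invariant factors of ∂_1 are all 1, so H_0 ≅ Z.
  H_1: rank ker ∂_1 − rank ∂_2 = (24 − 7) − 15 = 2, and the invariant factors of ∂_2 are all 1, so H_1 ≅ Z^2.
  H_2: rank ker ∂_2 − rank ∂_3 = (16 − 15) − 0 = 1, and there is no ∂_3, so H_2 ≅ Z.

As a check, the Euler characteristic is 8 − 24 + 16 = 0, which agrees with 1 − 2 + 1 = 0.
(K is a triangulation of the torus T^2.)

H_0 ≅ Z,  H_1 ≅ Z^2,  H_2 ≅ Z.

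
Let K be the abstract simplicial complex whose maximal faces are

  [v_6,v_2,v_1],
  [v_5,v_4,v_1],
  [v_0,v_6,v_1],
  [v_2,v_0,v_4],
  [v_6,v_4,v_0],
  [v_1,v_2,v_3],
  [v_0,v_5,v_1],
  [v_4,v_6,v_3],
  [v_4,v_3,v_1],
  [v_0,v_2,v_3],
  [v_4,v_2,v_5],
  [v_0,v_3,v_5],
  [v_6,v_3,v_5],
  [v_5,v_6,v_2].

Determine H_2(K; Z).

H_2 = Z.

Fix the vertex order v_0 < v_1 < v_2 < v_3 < v_4 < v_5 < v_6 and write every simplex with vertices in increasing order. Then dim K = 2 and the simplices of K are:

  0-simplices (7): [v_0], [v_1], [v_2], [v_3], [v_4], [v_5], [v_6]
  1-simplices (21): (21 of them)
  2-simplices (14): (14 of them)

Hence C_0 ≅ Z^7, C_1 ≅ Z^21, C_2 ≅ Z^14.

Boundary ∂_1: C_1 → C_0 is given by ∂[p,q] = [q] − [p]. For instance
  ∂[v_0,v_6] = [v_6] − [v_0].
As a 7×21 matrix over Z this has rank 6, with invariant factors (1,1,1,1,1,1).

Boundary ∂_2: C_2 → C_1 acts by ∂[p,q,r] = [q,r] − [p,r] + [p,q]. For instance
  ∂[v_0,v_3,v_5] = [v_3,v_5] − [v_0,v_5] + [v_0,v_3],
  ∂[v_3,v_4,v_6] = [v_4,v_6] − [v_3,v_6] + [v_3,v_4].
The 21×14 boundary matrix has rank 13 and Smith normal form diag(1,1,1,1,1,1,1,1,1,1,1,1,1).

From H_k ≅ ker(∂_k) / im(∂_{k+1}) we obtain:

  H_2: rank ker ∂_2 − rank ∂_3 = (14 − 13) − 0 = 1, and there is no ∂_3, so H_2 ≅ Z.

(K is a triangulation of the torus T^2.)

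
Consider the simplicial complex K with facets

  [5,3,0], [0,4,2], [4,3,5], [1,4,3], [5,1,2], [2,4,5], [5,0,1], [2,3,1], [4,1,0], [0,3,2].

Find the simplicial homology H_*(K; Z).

H_0 = Z,  H_1 = Z/2,  H_2 = 0.

We work with the vertex ordering 0 < 1 < 2 < 3 < 4 < 5. The simplices of K, each written with vertices in increasing order, are:

  0-simplices (6): [0], [1], [2], [3], [4], [5]
  1-simplices (15): [0,1], [0,2], [0,3], [0,4], [0,5], [1,2], [1,3], [1,4], [1,5], [2,3], [2,4], [2,5], [3,4], [3,5], [4,5]
  2-simplices (10): [0,1,4], [0,1,5], [0,2,3], [0,2,4], [0,3,5], [1,2,3], [1,2,5], [1,3,4], [2,4,5], [3,4,5]

giving chain groups C_0 ≅ Z^6, C_1 ≅ Z^15, C_2 ≅ Z^10.

The boundary map ∂_1: C_1 → C_0 maps an edge to its endpoints' difference, ∂[p,q] = q − p. For instance
  ∂[1,4] = [4] − [1].
The 6×15 boundary matrix has rank 5 and Smith normal form diag(1,1,1,1,1).

The boundary map ∂_2: C_2 → C_1 maps a triangle to the signed sum of its edges. For instance
  ∂[0,3,5] = [3,5] − [0,5] + [0,3],
  ∂[0,1,4] = [1,4] − [0,4] + [0,1].
The resulting 15×10 matrix has rank 10, and its Smith normal form has invariant factors (1,1,1,1,1,1,1,1,1,2).

Reading off H_k = ker ∂_k / im ∂_{k+1}:

  H_0: rank C_0 − rank ∂_1 = 6 − 5 = 1, and the invariant factors of ∂_1 are all 1, so H_0 = Z.
  H_1: rank ker ∂_1 − rank ∂_2 = (15 − 5) − 10 = 0, and ∂_2 has invariant factor 2 > 1, so H_1 = Z/2.
  H_2: rank ker ∂_2 − rank ∂_3 = (10 − 10) − 0 = 0, and there is no ∂_3, so H_2 = 0.

As a check, the Euler characteristic is 6 − 15 + 10 = 1, which agrees with 1 − 0 + 0 = 1.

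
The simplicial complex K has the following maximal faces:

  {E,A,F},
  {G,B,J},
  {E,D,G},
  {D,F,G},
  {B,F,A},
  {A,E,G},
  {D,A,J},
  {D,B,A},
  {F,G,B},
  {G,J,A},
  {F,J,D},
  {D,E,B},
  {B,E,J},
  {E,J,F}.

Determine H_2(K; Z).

We work with the vertex ordering A < B < D < E < F < G < J. The simplices of K, each written with vertices in increasing order, are:

  0-simplices (7): A, B, D, E, F, G, J
  1-simplices (21): AB, AD, AE, AF, AG, AJ, BD, BE, BF, BG, BJ, DE, DF, DG, DJ, EF, EG, EJ, FG, FJ, GJ
  2-simplices (14): ABD, ABF, ADJ, AEF, AEG, AGJ, BDE, BEJ, BFG, BGJ, DEG, DFG, DFJ, EFJ

giving chain groups C_0 ≅ Z^7, C_1 ≅ Z^21, C_2 ≅ Z^14.

∂_1: C_1 → C_0 maps an edge to its endpoints' difference, ∂[p,q] = q − p.
This gives a 7×21 integer matrix of rank 6; reducing to Smith normal form yields diagonal entries (1,1,1,1,1,1).

Boundary ∂_2: C_2 → C_1 sends each 2-simplex [p,q,r] to [q,r] − [p,r] + [p,q]. For instance
  ∂BDE = DE − BE + BD,
  ∂ADJ = DJ − AJ + AD.
The 21×14 boundary matrix has rank 13 and Smith normal form diag(1,1,1,1,1,1,1,1,1,1,1,1,1).

Reading off H_k = ker ∂_k / im ∂_{k+1}:

  H_2: rank ker ∂_2 − rank ∂_3 = (14 − 13) − 0 = 1, and there is no ∂_3, so H_2 ≅ Z.

H_2 = Z.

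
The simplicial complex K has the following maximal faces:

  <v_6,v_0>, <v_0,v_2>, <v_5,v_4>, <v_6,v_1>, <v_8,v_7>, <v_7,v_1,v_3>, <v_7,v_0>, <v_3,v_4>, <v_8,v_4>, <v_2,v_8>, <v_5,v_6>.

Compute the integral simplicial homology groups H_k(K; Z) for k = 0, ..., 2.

Fix the vertex order v_0 < v_1 < v_2 < v_3 < v_4 < v_5 < v_6 < v_7 < v_8 and write every simplex with vertices in increasing order. Then dim K = 2 and the simplices of K are:

  0-simplices (9): [v_0], [v_1], [v_2], [v_3], [v_4], [v_5], [v_6], [v_7], [v_8]
  1-simplices (13): [v_0,v_2], [v_0,v_6], [v_0,v_7], [v_1,v_3], [v_1,v_6], [v_1,v_7], [v_2,v_8], [v_3,v_4], [v_3,v_7], [v_4,v_5], [v_4,v_8], [v_5,v_6], [v_7,v_8]
  2-simplices (1): [v_1,v_3,v_7]

giving chain groups C_0 ≅ Z^9, C_1 ≅ Z^13, C_2 ≅ Z^1.

∂_1: C_1 → C_0 sends each edge [p,q] (with p < q) to q − p. For instance
  ∂[v_4,v_5] = [v_5] − [v_4].
As a 9×13 matrix over Z this has rank 8, with invariant factors (1,1,1,1,1,1,1,1).

The boundary map ∂_2: C_2 → C_1 acts by ∂[p,q,r] = [q,r] − [p,r] + [p,q]. For instance
  ∂[v_1,v_3,v_7] = [v_3,v_7] − [v_1,v_7] + [v_1,v_3].
This gives a 13×1 integer matrix of rank 1; reducing to Smith normal form yields diagonal entries (1).

Now H_k = ker ∂_k / im ∂_{k+1}, so:

  H_0: rank C_0 − rank ∂_1 = 9 − 8 = 1, and the invariant factors of ∂_1 are all 1, so H_0 ≅ Z.
  H_1: rank ker ∂_1 − rank ∂_2 = (13 − 8) − 1 = 4, and the invariant factors of ∂_2 are all 1, so H_1 ≅ Z^4.
  H_2: rank ker ∂_2 − rank ∂_3 = (1 − 1) − 0 = 0, and there is no ∂_3, so H_2 ≅ 0.

As a check, the Euler characteristic is 9 − 13 + 1 = -3, which agrees with 1 − 4 + 0 = -3.

H_0 = Z,  H_1 = Z^4,  H_2 = 0.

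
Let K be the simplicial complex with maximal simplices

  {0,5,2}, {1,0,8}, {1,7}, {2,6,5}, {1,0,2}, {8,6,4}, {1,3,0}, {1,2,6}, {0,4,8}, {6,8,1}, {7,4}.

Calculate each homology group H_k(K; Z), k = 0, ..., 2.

Take the total order 0 < 1 < 2 < 3 < 4 < 5 < 6 < 7 < 8 on the vertex set. Then K (dimension 2) consists of the simplices:

  0-simplices (9): [0], [1], [2], [3], [4], [5], [6], [7], [8]
  1-simplices (18): [0,1], [0,2], [0,3], [0,4], [0,5], [0,8], [1,2], [1,3], [1,6], [1,7], [1,8], [2,5], [2,6], [4,6], [4,7], [4,8], [5,6], [6,8]
  2-simplices (9): [0,1,2], [0,1,3], [0,1,8], [0,2,5], [0,4,8], [1,2,6], [1,6,8], [2,5,6], [4,6,8]

giving chain groups C_0 ≅ Z^9, C_1 ≅ Z^18, C_2 ≅ Z^9.

Boundary ∂_1: C_1 → C_0 sends each edge [p,q] (with p < q) to q − p. For instance
  ∂[2,5] = [5] − [2].
The 9×18 boundary matrix has rank 8 and Smith normal form diag(1,1,1,1,1,1,1,1).

The boundary map ∂_2: C_2 → C_1 acts by ∂[p,q,r] = [q,r] − [p,r] + [p,q]. For instance
  ∂[4,6,8] = [6,8] − [4,8] + [4,6],
  ∂[0,2,5] = [2,5] − [0,5] + [0,2].
The 18×9 boundary matrix has rank 9 and Smith normal form diag(1,1,1,1,1,1,1,1,1).

From H_k ≅ ker(∂_k) / im(∂_{k+1}) we obtain:

  H_0: rank C_0 − rank ∂_1 = 9 − 8 = 1, and the invariant factors of ∂_1 are all 1, so H_0 = Z.
  H_1: rank ker ∂_1 − rank ∂_2 = (18 − 8) − 9 = 1, and the invariant factors of ∂_2 are all 1, so H_1 = Z.
  H_2: rank ker ∂_2 − rank ∂_3 = (9 − 9) − 0 = 0, and there is no ∂_3, so H_2 = 0.

H_0 = Z,  H_1 = Z,  H_2 = 0.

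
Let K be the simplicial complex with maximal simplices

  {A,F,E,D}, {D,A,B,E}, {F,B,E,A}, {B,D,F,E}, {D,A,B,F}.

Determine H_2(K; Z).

H_2 = 0.

Fix the vertex order A < B < D < E < F and write every simplex with vertices in increasing order. Then dim K = 3 and the simplices of K are:

  0-simplices (5): A, B, D, E, F
  1-simplices (10): AB, AD, AE, AF, BD, BE, BF, DE, DF, EF
  2-simplices (10): ABD, ABE, ABF, ADE, ADF, AEF, BDE, BDF, BEF, DEF
  3-simplices (5): ABDE, ABDF, ABEF, ADEF, BDEF

giving chain groups C_0 ≅ Z^5, C_1 ≅ Z^10, C_2 ≅ Z^10, C_3 ≅ Z^5.

The boundary map ∂_1: C_1 → C_0 maps an edge to its endpoints' difference, ∂[p,q] = q − p.
As a 5×10 matrix over Z this has rank 4, with invariant factors (1,1,1,1).

The boundary map ∂_2: C_2 → C_1 sends each 2-simplex [p,q,r] to [q,r] − [p,r] + [p,q]. For instance
  ∂ABE = BE − AE + AB,
  ∂BDF = DF − BF + BD.
This gives a 10×10 integer matrix of rank 6; reducing to Smith normal form yields diagonal entries (1,1,1,1,1,1).

∂_3: C_3 → C_2 sends each 3-simplex σ to the alternating sum Σ_i (−1)^i (σ with its i-th vertex removed). For instance
  ∂ABDF = BDF − ADF + ABF − ABD,
  ∂ABDE = BDE − ADE + ABE − ABD.
As a 10×5 matrix over Z this has rank 4, with invariant factors (1,1,1,1).

Reading off H_k = ker ∂_k / im ∂_{k+1}:

  H_2: rank ker ∂_2 − rank ∂_3 = (10 − 6) − 4 = 0, and the invariant factors of ∂_3 are all 1, so H_2 ≅ 0.

(K is a triangulation of the 3-sphere S^3.)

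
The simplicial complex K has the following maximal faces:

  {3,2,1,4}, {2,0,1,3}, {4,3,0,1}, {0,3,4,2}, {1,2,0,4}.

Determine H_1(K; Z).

Take the total order 0 < 1 < 2 < 3 < 4 on the vertex set. Then K (dimension 3) consists of the simplices:

  0-simplices (5): [0], [1], [2], [3], [4]
  1-simplices (10): [0,1], [0,2], [0,3], [0,4], [1,2], [1,3], [1,4], [2,3], [2,4], [3,4]
  2-simplices (10): [0,1,2], [0,1,3], [0,1,4], [0,2,3], [0,2,4], [0,3,4], [1,2,3], [1,2,4], [1,3,4], [2,3,4]
  3-simplices (5): [0,1,2,3], [0,1,2,4], [0,1,3,4], [0,2,3,4], [1,2,3,4]

Hence C_0 ≅ Z^5, C_1 ≅ Z^10, C_2 ≅ Z^10, C_3 ≅ Z^5.

The boundary map ∂_1: C_1 → C_0 maps an edge to its endpoints' difference, ∂[p,q] = q − p.
The resulting 5×10 matrix has rank 4, and its Smith normal form has invariant factors (1,1,1,1).

The boundary map ∂_2: C_2 → C_1 sends each 2-simplex [p,q,r] to [q,r] − [p,r] + [p,q]. For instance
  ∂[1,2,4] = [2,4] − [1,4] + [1,2],
  ∂[1,3,4] = [3,4] − [1,4] + [1,3].
This gives a 10×10 integer matrix of rank 6; reducing to Smith normal form yields diagonal entries (1,1,1,1,1,1).

∂_3: C_3 → C_2 sends each 3-simplex σ to the alternating sum Σ_i (−1)^i (σ with its i-th vertex removed). For instance
  ∂[0,1,2,4] = [1,2,4] − [0,2,4] + [0,1,4] − [0,1,2],
  ∂[0,1,2,3] = [1,2,3] − [0,2,3] + [0,1,3] − [0,1,2].
The resulting 10×5 matrix has rank 4, and its Smith normal form has invariant factors (1,1,1,1).

From H_k ≅ ker(∂_k) / im(∂_{k+1}) we obtain:

  H_1: rank ker ∂_1 − rank ∂_2 = (10 − 4) − 6 = 0, and the invariant factors of ∂_2 are all 1, so H_1 = 0.

(K is a triangulation of the 3-sphere S^3.)

H_1 ≅ 0.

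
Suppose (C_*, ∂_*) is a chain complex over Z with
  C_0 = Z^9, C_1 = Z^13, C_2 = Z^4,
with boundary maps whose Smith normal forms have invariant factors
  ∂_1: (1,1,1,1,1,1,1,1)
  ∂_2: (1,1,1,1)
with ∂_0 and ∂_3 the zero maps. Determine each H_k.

H_0: b_0 = 9 − 0 − 8 = 1; torsion from ∂_1 factors > 1: none. So H_0 ≅ Z.
H_1: b_1 = 13 − 8 − 4 = 1; torsion from ∂_2 factors > 1: none. So H_1 ≅ Z.
H_2: b_2 = 4 − 4 − 0 = 0; torsion from ∂_3 factors > 1: none. So H_2 ≅ 0.

H_0 ≅ Z,  H_1 ≅ Z,  H_2 = 0.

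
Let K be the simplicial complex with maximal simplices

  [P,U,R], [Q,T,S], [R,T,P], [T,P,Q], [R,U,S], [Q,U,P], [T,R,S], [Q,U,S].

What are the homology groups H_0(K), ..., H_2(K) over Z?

Fix the vertex order P < Q < R < S < T < U and write every simplex with vertices in increasing order. Then dim K = 2 and the simplices of K are:

  0-simplices (6): P, Q, R, S, T, U
  1-simplices (12): PQ, PR, PT, PU, QS, QT, QU, RS, RT, RU, ST, SU
  2-simplices (8): PQT, PQU, PRT, PRU, QST, QSU, RST, RSU

Hence C_0 ≅ Z^6, C_1 ≅ Z^12, C_2 ≅ Z^8.

The boundary map ∂_1: C_1 → C_0 is given by ∂[p,q] = [q] − [p]. For instance
  ∂ST = T − S.
The resulting 6×12 matrix has rank 5, and its Smith normal form has invariant factors (1,1,1,1,1).

Boundary ∂_2: C_2 → C_1 sends each 2-simplex [p,q,r] to [q,r] − [p,r] + [p,q]. For instance
  ∂PQU = QU − PU + PQ,
  ∂PRT = RT − PT + PR.
As a 12×8 matrix over Z this has rank 7, with invariant factors (1,1,1,1,1,1,1).

Now H_k = ker ∂_k / im ∂_{k+1}, so:

  H_0: rank C_0 − rank ∂_1 = 6 − 5 = 1, and the invariant factors of ∂_1 are all 1, so H_0 ≅ Z.
  H_1: rank ker ∂_1 − rank ∂_2 = (12 − 5) − 7 = 0, and the invariant factors of ∂_2 are all 1, so H_1 ≅ 0.
  H_2: rank ker ∂_2 − rank ∂_3 = (8 − 7) − 0 = 1, and there is no ∂_3, so H_2 ≅ Z.

H_0 ≅ Z,  H_1 = 0,  H_2 ≅ Z.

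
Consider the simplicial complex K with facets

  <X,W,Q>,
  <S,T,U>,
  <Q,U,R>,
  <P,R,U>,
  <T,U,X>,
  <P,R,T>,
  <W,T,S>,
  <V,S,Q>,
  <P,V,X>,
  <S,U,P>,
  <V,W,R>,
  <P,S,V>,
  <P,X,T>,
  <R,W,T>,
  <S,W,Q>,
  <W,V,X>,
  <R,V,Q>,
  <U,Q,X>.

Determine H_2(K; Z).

H_2 = 0.

Order the vertices as P < Q < R < S < T < U < V < W < X. Listing each simplex with vertices in this order, K has dimension 2 with simplices:

  0-simplices (9): P, Q, R, S, T, U, V, W, X
  1-simplices (27): PR, PS, PT, PU, PV, PX, QR, QS, QU, QV, QW, QX, RT, RU, RV, RW, ST, SU, SV, SW, TU, TW, TX, UX, VW, VX, WX
  2-simplices (18): PRT, PRU, PSU, PSV, PTX, PVX, QRU, QRV, QSV, QSW, QUX, QWX, RTW, RVW, STU, STW, TUX, VWX

Hence C_0 ≅ Z^9, C_1 ≅ Z^27, C_2 ≅ Z^18.

∂_1: C_1 → C_0 maps an edge to its endpoints' difference, ∂[p,q] = q − p. For instance
  ∂RT = T − R.
The 9×27 boundary matrix has rank 8 and Smith normal form diag(1,1,1,1,1,1,1,1).

The boundary map ∂_2: C_2 → C_1 acts by ∂[p,q,r] = [q,r] − [p,r] + [p,q]. For instance
  ∂QRU = RU − QU + QR,
  ∂PVX = VX − PX + PV.
As a 27×18 matrix over Z this has rank 18, with invariant factors (1,1,1,1,1,1,1,1,1,1,1,1,1,1,1,1,1,2).

From H_k ≅ ker(∂_k) / im(∂_{k+1}) we obtain:

  H_2: rank ker ∂_2 − rank ∂_3 = (18 − 18) − 0 = 0, and there is no ∂_3, so H_2 ≅ 0.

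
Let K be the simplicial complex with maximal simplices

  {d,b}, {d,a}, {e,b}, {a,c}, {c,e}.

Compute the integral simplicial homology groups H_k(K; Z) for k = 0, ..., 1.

K has 5 vertices, 5 edges.
rank ∂_0 = 0, rank ∂_1 = 4 ⇒ b_0 = 5 − 0 − 4 = 1; all invariant factors of ∂_1 are 1 so no torsion. So H_0 = Z.
rank ∂_1 = 4, rank ∂_2 = 0 ⇒ b_1 = 5 − 4 − 0 = 1. So H_1 = Z.

H_0 = Z,  H_1 = Z.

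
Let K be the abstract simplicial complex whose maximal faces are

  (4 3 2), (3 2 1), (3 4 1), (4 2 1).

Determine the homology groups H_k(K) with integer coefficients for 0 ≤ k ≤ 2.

Fix the vertex order 1 < 2 < 3 < 4 and write every simplex with vertices in increasing order. Then dim K = 2 and the simplices of K are:

  0-simplices (4): [1], [2], [3], [4]
  1-simplices (6): [1,2], [1,3], [1,4], [2,3], [2,4], [3,4]
  2-simplices (4): [1,2,3], [1,2,4], [1,3,4], [2,3,4]

Hence C_0 ≅ Z^4, C_1 ≅ Z^6, C_2 ≅ Z^4.

Boundary ∂_1: C_1 → C_0 is given by ∂[p,q] = [q] − [p]. For instance
  ∂[3,4] = [4] − [3].
The resulting 4×6 matrix has rank 3, and its Smith normal form has invariant factors (1,1,1).

The boundary map ∂_2: C_2 → C_1 maps a triangle to the signed sum of its edges. For instance
  ∂[1,2,3] = [2,3] − [1,3] + [1,2],
  ∂[1,2,4] = [2,4] − [1,4] + [1,2].
The 6×4 boundary matrix has rank 3 and Smith normal form diag(1,1,1).

Computing H_k = (kernel of ∂_k) / (image of ∂_{k+1}):

  H_0: rank C_0 − rank ∂_1 = 4 − 3 = 1, and the invariant factors of ∂_1 are all 1, so H_0 ≅ Z.
  H_1: rank ker ∂_1 − rank ∂_2 = (6 − 3) − 3 = 0, and the invariant factors of ∂_2 are all 1, so H_1 ≅ 0.
  H_2: rank ker ∂_2 − rank ∂_3 = (4 − 3) − 0 = 1, and there is no ∂_3, so H_2 ≅ Z.

As a check, the Euler characteristic is 4 − 6 + 4 = 2, which agrees with 1 − 0 + 1 = 2.

H_0 ≅ Z,  H_1 = 0,  H_2 ≅ Z.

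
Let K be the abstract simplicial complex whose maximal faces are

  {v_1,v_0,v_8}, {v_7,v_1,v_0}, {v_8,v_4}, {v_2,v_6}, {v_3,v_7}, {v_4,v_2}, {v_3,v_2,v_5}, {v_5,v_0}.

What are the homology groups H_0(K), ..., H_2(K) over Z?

We work with the vertex ordering v_0 < v_1 < v_2 < v_3 < v_4 < v_5 < v_6 < v_7 < v_8. The simplices of K, each written with vertices in increasing order, are:

  0-simplices (9): [v_0], [v_1], [v_2], [v_3], [v_4], [v_5], [v_6], [v_7], [v_8]
  1-simplices (13): [v_0,v_1], [v_0,v_5], [v_0,v_7], [v_0,v_8], [v_1,v_7], [v_1,v_8], [v_2,v_3], [v_2,v_4], [v_2,v_5], [v_2,v_6], [v_3,v_5], [v_3,v_7], [v_4,v_8]
  2-simplices (3): [v_0,v_1,v_7], [v_0,v_1,v_8], [v_2,v_3,v_5]

giving chain groups C_0 ≅ Z^9, C_1 ≅ Z^13, C_2 ≅ Z^3.

∂_1: C_1 → C_0 sends each edge [p,q] (with p < q) to q − p. For instance
  ∂[v_2,v_5] = [v_5] − [v_2].
As a 9×13 matrix over Z this has rank 8, with invariant factors (1,1,1,1,1,1,1,1).

Boundary ∂_2: C_2 → C_1 acts by ∂[p,q,r] = [q,r] − [p,r] + [p,q]. For instance
  ∂[v_2,v_3,v_5] = [v_3,v_5] − [v_2,v_5] + [v_2,v_3],
  ∂[v_0,v_1,v_8] = [v_1,v_8] − [v_0,v_8] + [v_0,v_1].
The 13×3 boundary matrix has rank 3 and Smith normal form diag(1,1,1).

From H_k ≅ ker(∂_k) / im(∂_{k+1}) we obtain:

  H_0: rank C_0 − rank ∂_1 = 9 − 8 = 1, and the invariant factors of ∂_1 are all 1, so H_0 = Z.
  H_1: rank ker ∂_1 − rank ∂_2 = (13 − 8) − 3 = 2, and the invariant factors of ∂_2 are all 1, so H_1 = Z^2.
  H_2: rank ker ∂_2 − rank ∂_3 = (3 − 3) − 0 = 0, and there is no ∂_3, so H_2 = 0.

H_0 = Z,  H_1 = Z^2,  H_2 = 0.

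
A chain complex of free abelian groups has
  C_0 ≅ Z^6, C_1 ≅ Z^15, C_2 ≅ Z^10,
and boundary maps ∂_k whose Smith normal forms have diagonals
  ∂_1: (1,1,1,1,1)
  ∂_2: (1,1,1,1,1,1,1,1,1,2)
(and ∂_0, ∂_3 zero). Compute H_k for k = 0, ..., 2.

H_0: b_0 = 6 − 0 − 5 = 1; torsion from ∂_1 factors > 1: none. So H_0 = Z.
H_1: b_1 = 15 − 5 − 10 = 0; torsion from ∂_2 factors > 1: [2]. So H_1 = Z_2.
H_2: b_2 = 10 − 10 − 0 = 0; torsion from ∂_3 factors > 1: none. So H_2 = 0.

H_0 = Z,  H_1 = Z_2,  H_2 = 0.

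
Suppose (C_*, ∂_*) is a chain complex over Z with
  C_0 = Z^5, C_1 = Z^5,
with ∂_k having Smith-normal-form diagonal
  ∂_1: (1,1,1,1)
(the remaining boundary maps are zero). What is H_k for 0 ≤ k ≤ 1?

H_0: b_0 = 5 − 0 − 4 = 1; torsion from ∂_1 factors > 1: none. So H_0 = Z.
H_1: b_1 = 5 − 4 − 0 = 1; torsion from ∂_2 factors > 1: none. So H_1 = Z.

H_0 = Z,  H_1 = Z.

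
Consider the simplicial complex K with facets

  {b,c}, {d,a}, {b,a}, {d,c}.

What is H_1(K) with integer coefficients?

H_1 = Z.

K has 4 vertices, 4 edges.
rank ∂_1 = 3, rank ∂_2 = 0 ⇒ b_1 = 4 − 3 − 0 = 1. So H_1 ≅ Z.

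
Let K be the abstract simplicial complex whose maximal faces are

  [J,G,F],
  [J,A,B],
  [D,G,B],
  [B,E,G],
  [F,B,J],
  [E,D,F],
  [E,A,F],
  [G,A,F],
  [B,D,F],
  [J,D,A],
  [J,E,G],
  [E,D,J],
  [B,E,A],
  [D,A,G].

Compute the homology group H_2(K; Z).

We work with the vertex ordering A < B < D < E < F < G < J. The simplices of K, each written with vertices in increasing order, are:

  0-simplices (7): A, B, D, E, F, G, J
  1-simplices (21): AB, AD, AE, AF, AG, AJ, BD, BE, BF, BG, BJ, DE, DF, DG, DJ, EF, EG, EJ, FG, FJ, GJ
  2-simplices (14): ABE, ABJ, ADG, ADJ, AEF, AFG, BDF, BDG, BEG, BFJ, DEF, DEJ, EGJ, FGJ

Hence C_0 ≅ Z^7, C_1 ≅ Z^21, C_2 ≅ Z^14.

The boundary map ∂_1: C_1 → C_0 maps an edge to its endpoints' difference, ∂[p,q] = q − p.
As a 7×21 matrix over Z this has rank 6, with invariant factors (1,1,1,1,1,1).

Boundary ∂_2: C_2 → C_1 maps a triangle to the signed sum of its edges. For instance
  ∂ADG = DG − AG + AD,
  ∂BFJ = FJ − BJ + BF.
The 21×14 boundary matrix has rank 13 and Smith normal form diag(1,1,1,1,1,1,1,1,1,1,1,1,1).

Reading off H_k = ker ∂_k / im ∂_{k+1}:

  H_2: rank ker ∂_2 − rank ∂_3 = (14 − 13) − 0 = 1, and there is no ∂_3, so H_2 ≅ Z.

(K is a triangulation of the torus T^2.)

H_2 ≅ Z.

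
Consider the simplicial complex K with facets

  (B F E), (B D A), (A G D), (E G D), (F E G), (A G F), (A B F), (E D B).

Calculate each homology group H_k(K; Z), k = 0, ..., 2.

H_0 ≅ Z,  H_1 = 0,  H_2 ≅ Z.

We work with the vertex ordering A < B < D < E < F < G. The simplices of K, each written with vertices in increasing order, are:

  0-simplices (6): A, B, D, E, F, G
  1-simplices (12): AB, AD, AF, AG, BD, BE, BF, DE, DG, EF, EG, FG
  2-simplices (8): ABD, ABF, ADG, AFG, BDE, BEF, DEG, EFG

giving chain groups C_0 ≅ Z^6, C_1 ≅ Z^12, C_2 ≅ Z^8.

Boundary ∂_1: C_1 → C_0 maps an edge to its endpoints' difference, ∂[p,q] = q − p.
This gives a 6×12 integer matrix of rank 5; reducing to Smith normal form yields diagonal entries (1,1,1,1,1).

Boundary ∂_2: C_2 → C_1 sends each 2-simplex [p,q,r] to [q,r] − [p,r] + [p,q]. For instance
  ∂ABF = BF − AF + AB,
  ∂DEG = EG − DG + DE.
As a 12×8 matrix over Z this has rank 7, with invariant factors (1,1,1,1,1,1,1).

Computing H_k = (kernel of ∂_k) / (image of ∂_{k+1}):

  H_0: rank C_0 − rank ∂_1 = 6 − 5 = 1, and the invariant factors of ∂_1 are all 1, so H_0 ≅ Z.
  H_1: rank ker ∂_1 − rank ∂_2 = (12 − 5) − 7 = 0, and the invariant factors of ∂_2 are all 1, so H_1 ≅ 0.
  H_2: rank ker ∂_2 − rank ∂_3 = (8 − 7) − 0 = 1, and there is no ∂_3, so H_2 ≅ Z.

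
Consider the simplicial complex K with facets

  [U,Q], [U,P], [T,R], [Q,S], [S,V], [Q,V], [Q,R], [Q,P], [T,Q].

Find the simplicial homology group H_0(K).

Fix the vertex order P < Q < R < S < T < U < V and write every simplex with vertices in increasing order. Then dim K = 1 and the simplices of K are:

  0-simplices (7): P, Q, R, S, T, U, V
  1-simplices (9): PQ, PU, QR, QS, QT, QU, QV, RT, SV

so the chain groups are C_0 ≅ Z^7, C_1 ≅ Z^9.

∂_1: C_1 → C_0 maps an edge to its endpoints' difference, ∂[p,q] = q − p. For instance
  ∂QU = U − Q.
This gives a 7×9 integer matrix of rank 6; reducing to Smith normal form yields diagonal entries (1,1,1,1,1,1).

Reading off H_k = ker ∂_k / im ∂_{k+1}:

  H_0: rank C_0 − rank ∂_1 = 7 − 6 = 1, and the invariant factors of ∂_1 are all 1, so H_0 ≅ Z.

(K is a triangulation of a wedge of 3 circles.)

H_0 ≅ Z.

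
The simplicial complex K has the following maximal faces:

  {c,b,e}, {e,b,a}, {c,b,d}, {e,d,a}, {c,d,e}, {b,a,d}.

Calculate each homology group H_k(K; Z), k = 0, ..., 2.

K has 5 vertices, 9 edges, 6 triangles.
rank ∂_0 = 0, rank ∂_1 = 4 ⇒ b_0 = 5 − 0 − 4 = 1; all invariant factors of ∂_1 are 1 so no torsion. So H_0 ≅ Z.
rank ∂_1 = 4, rank ∂_2 = 5 ⇒ b_1 = 9 − 4 − 5 = 0; all invariant factors of ∂_2 are 1 so no torsion. So H_1 ≅ 0.
rank ∂_2 = 5, rank ∂_3 = 0 ⇒ b_2 = 6 − 5 − 0 = 1. So H_2 ≅ Z.

H_0 = Z,  H_1 = 0,  H_2 = Z.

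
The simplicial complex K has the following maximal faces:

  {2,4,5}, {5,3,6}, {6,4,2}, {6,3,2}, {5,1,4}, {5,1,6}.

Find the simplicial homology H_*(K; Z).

H_0 = Z,  H_1 = Z,  H_2 = 0.

Order the vertices as 1 < 2 < 3 < 4 < 5 < 6. Listing each simplex with vertices in this order, K has dimension 2 with simplices:

  0-simplices (6): [1], [2], [3], [4], [5], [6]
  1-simplices (12): [1,4], [1,5], [1,6], [2,3], [2,4], [2,5], [2,6], [3,5], [3,6], [4,5], [4,6], [5,6]
  2-simplices (6): [1,4,5], [1,5,6], [2,3,6], [2,4,5], [2,4,6], [3,5,6]

Hence C_0 ≅ Z^6, C_1 ≅ Z^12, C_2 ≅ Z^6.

Boundary ∂_1: C_1 → C_0 is given by ∂[p,q] = [q] − [p].
The 6×12 boundary matrix has rank 5 and Smith normal form diag(1,1,1,1,1).

∂_2: C_2 → C_1 acts by ∂[p,q,r] = [q,r] − [p,r] + [p,q]. For instance
  ∂[3,5,6] = [5,6] − [3,6] + [3,5],
  ∂[1,5,6] = [5,6] − [1,6] + [1,5].
This gives a 12×6 integer matrix of rank 6; reducing to Smith normal form yields diagonal entries (1,1,1,1,1,1).

Reading off H_k = ker ∂_k / im ∂_{k+1}:

  H_0: rank C_0 − rank ∂_1 = 6 − 5 = 1, and the invariant factors of ∂_1 are all 1, so H_0 ≅ Z.
  H_1: rank ker ∂_1 − rank ∂_2 = (12 − 5) − 6 = 1, and the invariant factors of ∂_2 are all 1, so H_1 ≅ Z.
  H_2: rank ker ∂_2 − rank ∂_3 = (6 − 6) − 0 = 0, and there is no ∂_3, so H_2 ≅ 0.

As a check, the Euler characteristic is 6 − 12 + 6 = 0, which agrees with 1 − 1 + 0 = 0.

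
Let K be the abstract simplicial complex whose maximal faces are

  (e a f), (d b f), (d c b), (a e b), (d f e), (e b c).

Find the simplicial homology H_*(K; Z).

Fix the vertex order a < b < c < d < e < f and write every simplex with vertices in increasing order. Then dim K = 2 and the simplices of K are:

  0-simplices (6): a, b, c, d, e, f
  1-simplices (12): ab, ae, af, bc, bd, be, bf, cd, ce, de, df, ef
  2-simplices (6): abe, aef, bcd, bce, bdf, def

Hence C_0 ≅ Z^6, C_1 ≅ Z^12, C_2 ≅ Z^6.

∂_1: C_1 → C_0 is given by ∂[p,q] = [q] − [p]. For instance
  ∂af = f − a.
As a 6×12 matrix over Z this has rank 5, with invariant factors (1,1,1,1,1).

Boundary ∂_2: C_2 → C_1 acts by ∂[p,q,r] = [q,r] − [p,r] + [p,q]. For instance
  ∂bcd = cd − bd + bc,
  ∂bdf = df − bf + bd.
The resulting 12×6 matrix has rank 6, and its Smith normal form has invariant factors (1,1,1,1,1,1).

Computing H_k = (kernel of ∂_k) / (image of ∂_{k+1}):

  H_0: rank C_0 − rank ∂_1 = 6 − 5 = 1, and the invariant factors of ∂_1 are all 1, so H_0 ≅ Z.
  H_1: rank ker ∂_1 − rank ∂_2 = (12 − 5) − 6 = 1, and the invariant factors of ∂_2 are all 1, so H_1 ≅ Z.
  H_2: rank ker ∂_2 − rank ∂_3 = (6 − 6) − 0 = 0, and there is no ∂_3, so H_2 ≅ 0.

As a check, the Euler characteristic is 6 − 12 + 6 = 0, which agrees with 1 − 1 + 0 = 0.

H_0 = Z,  H_1 = Z,  H_2 = 0.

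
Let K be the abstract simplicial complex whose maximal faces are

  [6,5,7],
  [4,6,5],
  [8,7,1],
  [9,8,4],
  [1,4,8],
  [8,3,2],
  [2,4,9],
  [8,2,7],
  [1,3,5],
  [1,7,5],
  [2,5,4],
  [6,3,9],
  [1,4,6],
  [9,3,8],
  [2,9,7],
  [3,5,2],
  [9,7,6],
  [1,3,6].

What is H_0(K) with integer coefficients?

Fix the vertex order 1 < 2 < 3 < 4 < 5 < 6 < 7 < 8 < 9 and write every simplex with vertices in increasing order. Then dim K = 2 and the simplices of K are:

  0-simplices (9): [1], [2], [3], [4], [5], [6], [7], [8], [9]
  1-simplices (27): (27 of them)
  2-simplices (18): [1,3,5], [1,3,6], [1,4,6], [1,4,8], [1,5,7], [1,7,8], [2,3,5], [2,3,8], [2,4,5], [2,4,9], [2,7,8], [2,7,9], [3,6,9], [3,8,9], [4,5,6], [4,8,9], [5,6,7], [6,7,9]

Hence C_0 ≅ Z^9, C_1 ≅ Z^27, C_2 ≅ Z^18.

The boundary map ∂_1: C_1 → C_0 maps an edge to its endpoints' difference, ∂[p,q] = q − p. For instance
  ∂[2,7] = [7] − [2].
The resulting 9×27 matrix has rank 8, and its Smith normal form has invariant factors (1,1,1,1,1,1,1,1).

∂_2: C_2 → C_1 sends each 2-simplex [p,q,r] to [q,r] − [p,r] + [p,q]. For instance
  ∂[2,3,8] = [3,8] − [2,8] + [2,3],
  ∂[1,3,6] = [3,6] − [1,6] + [1,3].
As a 27×18 matrix over Z this has rank 18, with invariant factors (1,1,1,1,1,1,1,1,1,1,1,1,1,1,1,1,1,2).

Computing H_k = (kernel of ∂_k) / (image of ∂_{k+1}):

  H_0: rank C_0 − rank ∂_1 = 9 − 8 = 1, and the invariant factors of ∂_1 are all 1, so H_0 = Z.

H_0 ≅ Z.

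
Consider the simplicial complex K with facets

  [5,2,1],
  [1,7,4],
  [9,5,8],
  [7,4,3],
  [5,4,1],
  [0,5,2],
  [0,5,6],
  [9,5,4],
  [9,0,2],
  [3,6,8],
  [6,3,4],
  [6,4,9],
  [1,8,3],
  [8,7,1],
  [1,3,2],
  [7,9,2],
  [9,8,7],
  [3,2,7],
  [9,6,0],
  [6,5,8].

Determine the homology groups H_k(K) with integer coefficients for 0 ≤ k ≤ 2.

H_0 = Z,  H_1 = Z × Z/2,  H_2 = 0.

We work with the vertex ordering 0 < 1 < 2 < 3 < 4 < 5 < 6 < 7 < 8 < 9. The simplices of K, each written with vertices in increasing order, are:

  0-simplices (10): [0], [1], [2], [3], [4], [5], [6], [7], [8], [9]
  1-simplices (30): (30 of them)
  2-simplices (20): (20 of them)

so the chain groups are C_0 ≅ Z^10, C_1 ≅ Z^30, C_2 ≅ Z^20.

The boundary map ∂_1: C_1 → C_0 sends each edge [p,q] (with p < q) to q − p.
This gives a 10×30 integer matrix of rank 9; reducing to Smith normal form yields diagonal entries (1,1,1,1,1,1,1,1,1).

Boundary ∂_2: C_2 → C_1 sends each 2-simplex [p,q,r] to [q,r] − [p,r] + [p,q]. For instance
  ∂[0,2,5] = [2,5] − [0,5] + [0,2],
  ∂[4,5,9] = [5,9] − [4,9] + [4,5].
The 30×20 boundary matrix has rank 20 and Smith normal form diag(1,1,1,1,1,1,1,1,1,1,1,1,1,1,1,1,1,1,1,2).

Reading off H_k = ker ∂_k / im ∂_{k+1}:

  H_0: rank C_0 − rank ∂_1 = 10 − 9 = 1, and the invariant factors of ∂_1 are all 1, so H_0 = Z.
  H_1: rank ker ∂_1 − rank ∂_2 = (30 − 9) − 20 = 1, and ∂_2 has invariant factor 2 > 1, so H_1 = Z × Z/2.
  H_2: rank ker ∂_2 − rank ∂_3 = (20 − 20) − 0 = 0, and there is no ∂_3, so H_2 = 0.

As a check, the Euler characteristic is 10 − 30 + 20 = 0, which agrees with 1 − 1 + 0 = 0.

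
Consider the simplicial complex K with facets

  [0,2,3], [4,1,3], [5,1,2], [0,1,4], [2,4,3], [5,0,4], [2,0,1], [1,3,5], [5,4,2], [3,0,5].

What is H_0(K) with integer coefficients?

H_0 = Z.

Order the vertices as 0 < 1 < 2 < 3 < 4 < 5. Listing each simplex with vertices in this order, K has dimension 2 with simplices:

  0-simplices (6): [0], [1], [2], [3], [4], [5]
  1-simplices (15): [0,1], [0,2], [0,3], [0,4], [0,5], [1,2], [1,3], [1,4], [1,5], [2,3], [2,4], [2,5], [3,4], [3,5], [4,5]
  2-simplices (10): [0,1,2], [0,1,4], [0,2,3], [0,3,5], [0,4,5], [1,2,5], [1,3,4], [1,3,5], [2,3,4], [2,4,5]

so the chain groups are C_0 ≅ Z^6, C_1 ≅ Z^15, C_2 ≅ Z^10.

Boundary ∂_1: C_1 → C_0 is given by ∂[p,q] = [q] − [p].
The 6×15 boundary matrix has rank 5 and Smith normal form diag(1,1,1,1,1).

Boundary ∂_2: C_2 → C_1 sends each 2-simplex [p,q,r] to [q,r] − [p,r] + [p,q]. For instance
  ∂[0,1,2] = [1,2] − [0,2] + [0,1],
  ∂[1,3,4] = [3,4] − [1,4] + [1,3].
The resulting 15×10 matrix has rank 10, and its Smith normal form has invariant factors (1,1,1,1,1,1,1,1,1,2).

From H_k ≅ ker(∂_k) / im(∂_{k+1}) we obtain:

  H_0: rank C_0 − rank ∂_1 = 6 − 5 = 1, and the invariant factors of ∂_1 are all 1, so H_0 ≅ Z.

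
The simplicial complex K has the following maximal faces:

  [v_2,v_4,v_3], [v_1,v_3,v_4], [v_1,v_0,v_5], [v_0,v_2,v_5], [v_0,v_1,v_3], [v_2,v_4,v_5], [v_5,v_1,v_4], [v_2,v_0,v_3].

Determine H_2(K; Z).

Order the vertices as v_0 < v_1 < v_2 < v_3 < v_4 < v_5. Listing each simplex with vertices in this order, K has dimension 2 with simplices:

  0-simplices (6): [v_0], [v_1], [v_2], [v_3], [v_4], [v_5]
  1-simplices (12): [v_0,v_1], [v_0,v_2], [v_0,v_3], [v_0,v_5], [v_1,v_3], [v_1,v_4], [v_1,v_5], [v_2,v_3], [v_2,v_4], [v_2,v_5], [v_3,v_4], [v_4,v_5]
  2-simplices (8): [v_0,v_1,v_3], [v_0,v_1,v_5], [v_0,v_2,v_3], [v_0,v_2,v_5], [v_1,v_3,v_4], [v_1,v_4,v_5], [v_2,v_3,v_4], [v_2,v_4,v_5]

giving chain groups C_0 ≅ Z^6, C_1 ≅ Z^12, C_2 ≅ Z^8.

∂_1: C_1 → C_0 is given by ∂[p,q] = [q] − [p]. For instance
  ∂[v_1,v_3] = [v_3] − [v_1].
The 6×12 boundary matrix has rank 5 and Smith normal form diag(1,1,1,1,1).

The boundary map ∂_2: C_2 → C_1 sends each 2-simplex [p,q,r] to [q,r] − [p,r] + [p,q]. For instance
  ∂[v_0,v_1,v_3] = [v_1,v_3] − [v_0,v_3] + [v_0,v_1],
  ∂[v_2,v_3,v_4] = [v_3,v_4] − [v_2,v_4] + [v_2,v_3].
As a 12×8 matrix over Z this has rank 7, with invariant factors (1,1,1,1,1,1,1).

Computing H_k = (kernel of ∂_k) / (image of ∂_{k+1}):

  H_2: rank ker ∂_2 − rank ∂_3 = (8 − 7) − 0 = 1, and there is no ∂_3, so H_2 ≅ Z.

(K is a triangulation of the 2-sphere S^2.)

H_2 = Z.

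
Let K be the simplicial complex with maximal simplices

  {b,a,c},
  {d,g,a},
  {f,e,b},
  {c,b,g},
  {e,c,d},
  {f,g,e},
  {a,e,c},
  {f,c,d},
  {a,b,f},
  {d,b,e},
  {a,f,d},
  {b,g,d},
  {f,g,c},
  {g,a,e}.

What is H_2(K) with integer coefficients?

Take the total order a < b < c < d < e < f < g on the vertex set. Then K (dimension 2) consists of the simplices:

  0-simplices (7): a, b, c, d, e, f, g
  1-simplices (21): ab, ac, ad, ae, af, ag, bc, bd, be, bf, bg, cd, ce, cf, cg, de, df, dg, ef, eg, fg
  2-simplices (14): abc, abf, ace, adf, adg, aeg, bcg, bde, bdg, bef, cde, cdf, cfg, efg

giving chain groups C_0 ≅ Z^7, C_1 ≅ Z^21, C_2 ≅ Z^14.

The boundary map ∂_1: C_1 → C_0 sends each edge [p,q] (with p < q) to q − p.
This gives a 7×21 integer matrix of rank 6; reducing to Smith normal form yields diagonal entries (1,1,1,1,1,1).

The boundary map ∂_2: C_2 → C_1 sends each 2-simplex [p,q,r] to [q,r] − [p,r] + [p,q]. For instance
  ∂cdf = df − cf + cd,
  ∂efg = fg − eg + ef.
As a 21×14 matrix over Z this has rank 13, with invariant factors (1,1,1,1,1,1,1,1,1,1,1,1,1).

From H_k ≅ ker(∂_k) / im(∂_{k+1}) we obtain:

  H_2: rank ker ∂_2 − rank ∂_3 = (14 − 13) − 0 = 1, and there is no ∂_3, so H_2 ≅ Z.

(K is a triangulation of the torus T^2.)

H_2 ≅ Z.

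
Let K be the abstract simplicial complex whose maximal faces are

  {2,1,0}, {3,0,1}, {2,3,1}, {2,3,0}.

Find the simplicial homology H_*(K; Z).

Fix the vertex order 0 < 1 < 2 < 3 and write every simplex with vertices in increasing order. Then dim K = 2 and the simplices of K are:

  0-simplices (4): [0], [1], [2], [3]
  1-simplices (6): [0,1], [0,2], [0,3], [1,2], [1,3], [2,3]
  2-simplices (4): [0,1,2], [0,1,3], [0,2,3], [1,2,3]

giving chain groups C_0 ≅ Z^4, C_1 ≅ Z^6, C_2 ≅ Z^4.

∂_1: C_1 → C_0 maps an edge to its endpoints' difference, ∂[p,q] = q − p.
The 4×6 boundary matrix has rank 3 and Smith normal form diag(1,1,1).

The boundary map ∂_2: C_2 → C_1 acts by ∂[p,q,r] = [q,r] − [p,r] + [p,q]. For instance
  ∂[0,2,3] = [2,3] − [0,3] + [0,2],
  ∂[1,2,3] = [2,3] − [1,3] + [1,2].
The resulting 6×4 matrix has rank 3, and its Smith normal form has invariant factors (1,1,1).

Computing H_k = (kernel of ∂_k) / (image of ∂_{k+1}):

  H_0: rank C_0 − rank ∂_1 = 4 − 3 = 1, and the invariant factors of ∂_1 are all 1, so H_0 = Z.
  H_1: rank ker ∂_1 − rank ∂_2 = (6 − 3) − 3 = 0, and the invariant factors of ∂_2 are all 1, so H_1 = 0.
  H_2: rank ker ∂_2 − rank ∂_3 = (4 − 3) − 0 = 1, and there is no ∂_3, so H_2 = Z.

H_0 ≅ Z,  H_1 = 0,  H_2 ≅ Z.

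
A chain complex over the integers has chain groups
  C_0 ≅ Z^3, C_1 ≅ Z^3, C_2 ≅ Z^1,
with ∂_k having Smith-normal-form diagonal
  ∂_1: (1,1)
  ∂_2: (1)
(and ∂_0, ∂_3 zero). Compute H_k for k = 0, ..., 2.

H_0: b_0 = 3 − 0 − 2 = 1; torsion from ∂_1 factors > 1: none. So H_0 = Z.
H_1: b_1 = 3 − 2 − 1 = 0; torsion from ∂_2 factors > 1: none. So H_1 = 0.
H_2: b_2 = 1 − 1 − 0 = 0; torsion from ∂_3 factors > 1: none. So H_2 = 0.

H_0 = Z,  H_1 = 0,  H_2 = 0.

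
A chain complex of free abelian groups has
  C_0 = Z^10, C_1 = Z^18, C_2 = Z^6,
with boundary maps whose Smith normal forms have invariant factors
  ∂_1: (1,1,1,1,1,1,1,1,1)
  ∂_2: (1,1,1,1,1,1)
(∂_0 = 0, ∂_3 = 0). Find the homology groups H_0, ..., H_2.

H_0 ≅ Z,  H_1 ≅ Z^3,  H_2 = 0.

H_0: b_0 = 10 − 0 − 9 = 1; torsion from ∂_1 factors > 1: none. So H_0 ≅ Z.
H_1: b_1 = 18 − 9 − 6 = 3; torsion from ∂_2 factors > 1: none. So H_1 ≅ Z^3.
H_2: b_2 = 6 − 6 − 0 = 0; torsion from ∂_3 factors > 1: none. So H_2 ≅ 0.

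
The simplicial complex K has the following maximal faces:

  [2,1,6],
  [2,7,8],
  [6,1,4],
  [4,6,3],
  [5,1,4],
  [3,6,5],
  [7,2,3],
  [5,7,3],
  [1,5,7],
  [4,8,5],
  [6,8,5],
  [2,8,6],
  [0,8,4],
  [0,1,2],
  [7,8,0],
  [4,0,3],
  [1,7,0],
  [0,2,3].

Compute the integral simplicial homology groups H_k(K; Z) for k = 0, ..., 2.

H_0 = Z,  H_1 = Z ⊕ Z/2Z,  H_2 = 0.

Order the vertices as 0 < 1 < 2 < 3 < 4 < 5 < 6 < 7 < 8. Listing each simplex with vertices in this order, K has dimension 2 with simplices:

  0-simplices (9): [0], [1], [2], [3], [4], [5], [6], [7], [8]
  1-simplices (27): (27 of them)
  2-simplices (18): [0,1,2], [0,1,7], [0,2,3], [0,3,4], [0,4,8], [0,7,8], [1,2,6], [1,4,5], [1,4,6], [1,5,7], [2,3,7], [2,6,8], [2,7,8], [3,4,6], [3,5,6], [3,5,7], [4,5,8], [5,6,8]

Hence C_0 ≅ Z^9, C_1 ≅ Z^27, C_2 ≅ Z^18.

∂_1: C_1 → C_0 maps an edge to its endpoints' difference, ∂[p,q] = q − p. For instance
  ∂[6,8] = [8] − [6].
This gives a 9×27 integer matrix of rank 8; reducing to Smith normal form yields diagonal entries (1,1,1,1,1,1,1,1).

Boundary ∂_2: C_2 → C_1 sends each 2-simplex [p,q,r] to [q,r] − [p,r] + [p,q]. For instance
  ∂[0,7,8] = [7,8] − [0,8] + [0,7],
  ∂[3,5,6] = [5,6] − [3,6] + [3,5].
The 27×18 boundary matrix has rank 18 and Smith normal form diag(1,1,1,1,1,1,1,1,1,1,1,1,1,1,1,1,1,2).

Computing H_k = (kernel of ∂_k) / (image of ∂_{k+1}):

  H_0: rank C_0 − rank ∂_1 = 9 − 8 = 1, and the invariant factors of ∂_1 are all 1, so H_0 = Z.
  H_1: rank ker ∂_1 − rank ∂_2 = (27 − 8) − 18 = 1, and ∂_2 has invariant factor 2 > 1, so H_1 = Z ⊕ Z/2Z.
  H_2: rank ker ∂_2 − rank ∂_3 = (18 − 18) − 0 = 0, and there is no ∂_3, so H_2 = 0.

(K is a triangulation of the Klein bottle.)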